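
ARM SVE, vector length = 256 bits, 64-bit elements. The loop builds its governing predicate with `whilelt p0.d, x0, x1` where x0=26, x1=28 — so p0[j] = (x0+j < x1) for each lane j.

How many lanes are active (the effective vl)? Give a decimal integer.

lane count: 256 div 64 = 4
active while 26+j < 28, i.e. j ∈ [0,2) capped at 4 ⇒ 2

vl = 2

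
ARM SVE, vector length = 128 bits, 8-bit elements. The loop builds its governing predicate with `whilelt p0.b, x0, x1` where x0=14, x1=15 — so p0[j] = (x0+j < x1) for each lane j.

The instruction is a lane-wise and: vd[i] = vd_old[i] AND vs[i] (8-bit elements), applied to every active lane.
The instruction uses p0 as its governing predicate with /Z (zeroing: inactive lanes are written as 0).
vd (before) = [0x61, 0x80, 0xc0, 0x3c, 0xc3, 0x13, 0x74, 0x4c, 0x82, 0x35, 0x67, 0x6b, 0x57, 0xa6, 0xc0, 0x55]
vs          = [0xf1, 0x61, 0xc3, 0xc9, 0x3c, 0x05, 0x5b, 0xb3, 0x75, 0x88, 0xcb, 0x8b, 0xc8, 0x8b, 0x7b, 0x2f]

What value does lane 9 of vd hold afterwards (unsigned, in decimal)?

vd[9] = 0

128-bit reg / 8-bit elem → 16 lanes
p0[j] = (14+j < 15); true for j=0..0 → 1 lanes set
vd[0] and(0x61,0xf1) -> 0x61
vd[1] tail/zero -> 0x00
vd[2] tail/zero -> 0x00
vd[3] tail/zero -> 0x00
vd[4] tail/zero -> 0x00
vd[5] tail/zero -> 0x00
vd[6] tail/zero -> 0x00
vd[7] tail/zero -> 0x00
vd[8] tail/zero -> 0x00
vd[9] tail/zero -> 0x00
vd[10] tail/zero -> 0x00
vd[11] tail/zero -> 0x00
vd[12] tail/zero -> 0x00
vd[13] tail/zero -> 0x00
vd[14] tail/zero -> 0x00
vd[15] tail/zero -> 0x00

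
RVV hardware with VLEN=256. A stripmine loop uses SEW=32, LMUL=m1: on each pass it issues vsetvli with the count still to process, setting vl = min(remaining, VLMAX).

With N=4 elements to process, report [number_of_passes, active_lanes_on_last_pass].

VLMAX = VLEN×LMUL/SEW = 256×1/32 = 8
N=4: ⌈4/8⌉ = 1 iters; last vl = 4 − 0×8 = 4

[iterations, last_vl] = [1, 4]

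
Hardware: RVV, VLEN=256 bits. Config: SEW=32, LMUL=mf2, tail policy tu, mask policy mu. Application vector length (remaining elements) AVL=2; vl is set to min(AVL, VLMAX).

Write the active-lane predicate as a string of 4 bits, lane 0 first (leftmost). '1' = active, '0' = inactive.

predicate = 1100

VLMAX = VLEN×LMUL/SEW = 256×1/2/32 = 4
vl = min(AVL, VLMAX) = min(2, 4) = 2
bits (lane 0 leftmost): 1100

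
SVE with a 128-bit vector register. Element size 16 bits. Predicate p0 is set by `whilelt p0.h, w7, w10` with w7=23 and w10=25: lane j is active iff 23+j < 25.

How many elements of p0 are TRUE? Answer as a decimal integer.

128-bit reg / 16-bit elem → 8 lanes
active while 23+j < 25, i.e. j ∈ [0,2) capped at 8 ⇒ 2

vl = 2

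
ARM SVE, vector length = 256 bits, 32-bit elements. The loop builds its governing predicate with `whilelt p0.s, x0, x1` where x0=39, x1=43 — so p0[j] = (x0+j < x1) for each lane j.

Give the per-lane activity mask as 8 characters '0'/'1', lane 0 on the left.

predicate = 11110000

lane count: 256 div 32 = 8
whilelt: lane j active iff 39+j < 43 → j < 4 → 4 active
bits (lane 0 leftmost): 11110000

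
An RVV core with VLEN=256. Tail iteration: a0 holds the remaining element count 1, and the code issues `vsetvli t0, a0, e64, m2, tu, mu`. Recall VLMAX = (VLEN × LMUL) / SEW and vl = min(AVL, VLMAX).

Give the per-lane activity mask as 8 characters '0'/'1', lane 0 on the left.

lanes per group: 256·2/64 = 8
vl ← min(1, 8) = 1
bits (lane 0 leftmost): 10000000

predicate = 10000000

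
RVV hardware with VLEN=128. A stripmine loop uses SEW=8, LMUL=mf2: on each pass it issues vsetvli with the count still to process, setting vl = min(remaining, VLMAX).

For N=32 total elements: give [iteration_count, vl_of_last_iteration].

[iterations, last_vl] = [4, 8]

VLMAX = (128 × 1/2) / 8 = 8 lanes
32 elements at 8/iter → 4 passes, remainder 8 on the last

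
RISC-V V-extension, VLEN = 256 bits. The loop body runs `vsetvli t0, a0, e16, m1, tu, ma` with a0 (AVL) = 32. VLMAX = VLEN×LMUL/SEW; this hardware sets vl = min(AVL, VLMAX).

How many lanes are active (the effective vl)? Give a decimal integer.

vl = 16

VLMAX = (256 × 1) / 16 = 16 lanes
AVL=32 > VLMAX=16, so vl = 16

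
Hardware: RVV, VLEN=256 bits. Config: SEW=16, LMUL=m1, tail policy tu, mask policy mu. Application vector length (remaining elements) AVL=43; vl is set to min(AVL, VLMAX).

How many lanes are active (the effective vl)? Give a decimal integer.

vl = 16

lanes per group: 256·1/16 = 16
vl ← min(43, 16) = 16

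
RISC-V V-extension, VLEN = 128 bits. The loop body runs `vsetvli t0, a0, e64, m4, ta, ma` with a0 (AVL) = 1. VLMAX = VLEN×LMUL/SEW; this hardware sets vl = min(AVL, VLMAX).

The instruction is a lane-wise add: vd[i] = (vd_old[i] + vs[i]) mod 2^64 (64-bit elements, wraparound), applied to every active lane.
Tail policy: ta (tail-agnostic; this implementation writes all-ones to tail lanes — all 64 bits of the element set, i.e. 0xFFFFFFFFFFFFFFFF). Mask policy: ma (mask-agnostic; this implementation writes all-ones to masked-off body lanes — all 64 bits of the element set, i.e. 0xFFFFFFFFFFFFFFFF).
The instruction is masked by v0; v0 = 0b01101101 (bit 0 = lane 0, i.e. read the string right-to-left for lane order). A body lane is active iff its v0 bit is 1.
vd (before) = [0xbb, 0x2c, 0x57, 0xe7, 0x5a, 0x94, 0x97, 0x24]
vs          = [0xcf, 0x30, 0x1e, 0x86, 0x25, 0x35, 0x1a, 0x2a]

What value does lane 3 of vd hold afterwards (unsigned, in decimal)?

lanes per group: 128·4/64 = 8
AVL=1 ≤ VLMAX=8, so vl = 1
vd[0] add(0xbb,0xcf) -> 0x18a
vd[1] tail/ones -> 0xffffffffffffffff
vd[2] tail/ones -> 0xffffffffffffffff
vd[3] tail/ones -> 0xffffffffffffffff
vd[4] tail/ones -> 0xffffffffffffffff
vd[5] tail/ones -> 0xffffffffffffffff
vd[6] tail/ones -> 0xffffffffffffffff
vd[7] tail/ones -> 0xffffffffffffffff

vd[3] = 18446744073709551615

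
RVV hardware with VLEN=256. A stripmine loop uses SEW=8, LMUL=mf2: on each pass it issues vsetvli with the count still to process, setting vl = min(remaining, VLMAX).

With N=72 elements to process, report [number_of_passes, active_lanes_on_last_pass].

VLMAX = (256 × 1/2) / 8 = 16 lanes
N=72: ⌈72/16⌉ = 5 iters; last vl = 72 − 4×16 = 8

[iterations, last_vl] = [5, 8]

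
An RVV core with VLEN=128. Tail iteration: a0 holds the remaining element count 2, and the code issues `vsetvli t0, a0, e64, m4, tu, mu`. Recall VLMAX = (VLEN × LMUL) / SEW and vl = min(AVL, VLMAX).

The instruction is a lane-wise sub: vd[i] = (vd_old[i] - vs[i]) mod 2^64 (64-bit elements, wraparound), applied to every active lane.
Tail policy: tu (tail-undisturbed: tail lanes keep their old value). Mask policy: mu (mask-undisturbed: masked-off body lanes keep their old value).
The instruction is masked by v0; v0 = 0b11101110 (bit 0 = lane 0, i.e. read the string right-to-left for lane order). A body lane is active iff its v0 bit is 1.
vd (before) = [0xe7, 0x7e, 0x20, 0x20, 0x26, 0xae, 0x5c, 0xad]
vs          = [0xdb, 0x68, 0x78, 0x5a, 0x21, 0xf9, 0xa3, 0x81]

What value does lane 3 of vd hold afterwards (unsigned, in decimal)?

lanes per group: 128·4/64 = 8
AVL=2 ≤ VLMAX=8, so vl = 2
vd[0] mask-off/keep -> 0xe7
vd[1] sub(0x7e,0x68) -> 0x16
vd[2] tail/keep -> 0x20
vd[3] tail/keep -> 0x20
vd[4] tail/keep -> 0x26
vd[5] tail/keep -> 0xae
vd[6] tail/keep -> 0x5c
vd[7] tail/keep -> 0xad

vd[3] = 32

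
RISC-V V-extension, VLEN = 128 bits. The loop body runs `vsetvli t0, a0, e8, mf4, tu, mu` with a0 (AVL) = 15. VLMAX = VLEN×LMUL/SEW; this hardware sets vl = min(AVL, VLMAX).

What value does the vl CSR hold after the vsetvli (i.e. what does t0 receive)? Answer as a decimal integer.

VLMAX = VLEN×LMUL/SEW = 128×1/4/8 = 4
vl ← min(15, 4) = 4

vl = 4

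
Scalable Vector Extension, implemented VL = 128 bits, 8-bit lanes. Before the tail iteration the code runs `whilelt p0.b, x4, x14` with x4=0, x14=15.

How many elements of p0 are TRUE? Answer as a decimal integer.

register lanes = 128/8 = 16
active while 0+j < 15, i.e. j ∈ [0,15) capped at 16 ⇒ 15

vl = 15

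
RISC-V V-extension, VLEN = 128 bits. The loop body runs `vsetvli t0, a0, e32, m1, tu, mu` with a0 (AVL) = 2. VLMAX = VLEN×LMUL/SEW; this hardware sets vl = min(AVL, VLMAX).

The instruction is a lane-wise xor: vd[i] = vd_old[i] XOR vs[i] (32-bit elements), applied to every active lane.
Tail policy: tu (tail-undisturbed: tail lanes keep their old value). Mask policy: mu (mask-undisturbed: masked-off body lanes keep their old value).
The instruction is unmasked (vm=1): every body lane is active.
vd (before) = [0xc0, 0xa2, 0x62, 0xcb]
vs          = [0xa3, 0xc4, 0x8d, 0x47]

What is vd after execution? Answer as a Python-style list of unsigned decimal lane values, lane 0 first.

vd = [99, 102, 98, 203]

VLMAX = VLEN×LMUL/SEW = 128×1/32 = 4
vl ← min(2, 4) = 2
vd[0] xor(0xc0,0xa3) -> 0x63
vd[1] xor(0xa2,0xc4) -> 0x66
vd[2] tail/keep -> 0x62
vd[3] tail/keep -> 0xcb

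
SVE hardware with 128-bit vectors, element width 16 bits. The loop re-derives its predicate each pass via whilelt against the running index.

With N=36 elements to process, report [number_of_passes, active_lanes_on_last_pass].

[iterations, last_vl] = [5, 4]

register lanes = 128/16 = 8
iterations = ceil(36/8) = 5; final-pass vl = 4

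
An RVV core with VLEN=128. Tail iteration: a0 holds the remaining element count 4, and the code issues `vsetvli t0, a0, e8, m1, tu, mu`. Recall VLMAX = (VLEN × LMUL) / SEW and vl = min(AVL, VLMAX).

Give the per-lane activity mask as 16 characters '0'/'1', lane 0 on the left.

predicate = 1111000000000000

VLMAX = VLEN×LMUL/SEW = 128×1/8 = 16
AVL=4 ≤ VLMAX=16, so vl = 4
bits (lane 0 leftmost): 1111000000000000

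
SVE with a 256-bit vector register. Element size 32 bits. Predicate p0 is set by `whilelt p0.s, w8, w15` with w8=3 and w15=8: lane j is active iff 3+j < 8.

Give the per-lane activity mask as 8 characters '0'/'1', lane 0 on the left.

register lanes = 256/32 = 8
p0[j] = (3+j < 8); true for j=0..4 → 5 lanes set
bits (lane 0 leftmost): 11111000

predicate = 11111000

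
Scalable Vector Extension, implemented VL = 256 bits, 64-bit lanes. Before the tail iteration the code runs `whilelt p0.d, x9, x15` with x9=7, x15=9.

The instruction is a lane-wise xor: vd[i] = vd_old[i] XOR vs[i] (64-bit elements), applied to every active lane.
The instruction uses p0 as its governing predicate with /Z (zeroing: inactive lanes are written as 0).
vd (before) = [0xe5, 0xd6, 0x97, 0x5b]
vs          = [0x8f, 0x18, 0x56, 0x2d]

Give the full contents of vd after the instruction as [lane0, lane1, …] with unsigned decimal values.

lane count: 256 div 64 = 4
active while 7+j < 9, i.e. j ∈ [0,2) capped at 4 ⇒ 2
vd[0] xor(0xe5,0x8f) -> 0x6a
vd[1] xor(0xd6,0x18) -> 0xce
vd[2] tail/zero -> 0x00
vd[3] tail/zero -> 0x00

vd = [106, 206, 0, 0]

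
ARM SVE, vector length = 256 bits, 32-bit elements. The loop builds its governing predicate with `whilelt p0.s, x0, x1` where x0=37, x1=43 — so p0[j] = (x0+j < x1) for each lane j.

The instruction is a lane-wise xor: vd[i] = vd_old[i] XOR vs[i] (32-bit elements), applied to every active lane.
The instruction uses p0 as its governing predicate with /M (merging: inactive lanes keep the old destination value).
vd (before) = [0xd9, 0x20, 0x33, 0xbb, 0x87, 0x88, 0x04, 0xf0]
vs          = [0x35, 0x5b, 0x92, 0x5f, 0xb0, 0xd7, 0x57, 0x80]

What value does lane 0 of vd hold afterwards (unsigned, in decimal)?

256-bit reg / 32-bit elem → 8 lanes
p0[j] = (37+j < 43); true for j=0..5 → 6 lanes set
[0] xor(0xd9,0x35) = 0xec
[1] xor(0x20,0x5b) = 0x7b
[2] xor(0x33,0x92) = 0xa1
[3] xor(0xbb,0x5f) = 0xe4
[4] xor(0x87,0xb0) = 0x37
[5] xor(0x88,0xd7) = 0x5f
[6] tail/keep = 0x04
[7] tail/keep = 0xf0

vd[0] = 236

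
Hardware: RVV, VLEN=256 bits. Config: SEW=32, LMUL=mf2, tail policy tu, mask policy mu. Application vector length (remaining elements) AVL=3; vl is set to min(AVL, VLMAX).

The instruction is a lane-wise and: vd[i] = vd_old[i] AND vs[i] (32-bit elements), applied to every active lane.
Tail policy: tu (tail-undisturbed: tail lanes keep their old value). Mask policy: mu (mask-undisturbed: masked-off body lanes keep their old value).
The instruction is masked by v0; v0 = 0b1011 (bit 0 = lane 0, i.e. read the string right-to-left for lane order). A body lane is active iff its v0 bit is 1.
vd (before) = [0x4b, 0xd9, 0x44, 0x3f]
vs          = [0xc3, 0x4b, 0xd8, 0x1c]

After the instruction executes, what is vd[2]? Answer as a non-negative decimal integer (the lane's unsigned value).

lanes per group: 256·1/2/32 = 4
vl ← min(3, 4) = 3
[0] and(0x4b,0xc3) = 0x43
[1] and(0xd9,0x4b) = 0x49
[2] mask-off/keep = 0x44
[3] tail/keep = 0x3f

vd[2] = 68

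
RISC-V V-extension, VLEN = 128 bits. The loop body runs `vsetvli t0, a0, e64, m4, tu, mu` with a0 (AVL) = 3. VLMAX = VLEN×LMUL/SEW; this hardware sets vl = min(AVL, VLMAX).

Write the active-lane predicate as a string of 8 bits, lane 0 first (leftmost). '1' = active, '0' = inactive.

VLMAX = VLEN×LMUL/SEW = 128×4/64 = 8
vl = min(AVL, VLMAX) = min(3, 8) = 3
bits (lane 0 leftmost): 11100000

predicate = 11100000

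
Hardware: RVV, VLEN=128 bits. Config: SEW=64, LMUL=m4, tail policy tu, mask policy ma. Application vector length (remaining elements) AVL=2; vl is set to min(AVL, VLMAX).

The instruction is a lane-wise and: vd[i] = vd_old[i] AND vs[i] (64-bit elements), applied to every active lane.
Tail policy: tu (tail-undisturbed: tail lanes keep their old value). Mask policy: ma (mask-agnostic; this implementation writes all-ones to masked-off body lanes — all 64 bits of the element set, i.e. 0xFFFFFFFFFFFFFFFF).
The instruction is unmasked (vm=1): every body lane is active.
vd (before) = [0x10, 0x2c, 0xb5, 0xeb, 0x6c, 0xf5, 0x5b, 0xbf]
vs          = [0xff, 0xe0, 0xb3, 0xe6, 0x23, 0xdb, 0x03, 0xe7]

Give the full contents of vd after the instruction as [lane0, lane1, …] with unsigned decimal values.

VLMAX = (128 × 4) / 64 = 8 lanes
vl ← min(2, 8) = 2
[0] and(0x10,0xff) = 0x10
[1] and(0x2c,0xe0) = 0x20
[2] tail/keep = 0xb5
[3] tail/keep = 0xeb
[4] tail/keep = 0x6c
[5] tail/keep = 0xf5
[6] tail/keep = 0x5b
[7] tail/keep = 0xbf

vd = [16, 32, 181, 235, 108, 245, 91, 191]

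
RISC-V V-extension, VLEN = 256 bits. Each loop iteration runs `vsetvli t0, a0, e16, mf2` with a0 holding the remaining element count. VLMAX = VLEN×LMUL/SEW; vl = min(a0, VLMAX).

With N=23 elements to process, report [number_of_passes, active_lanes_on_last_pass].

lanes per group: 256·1/2/16 = 8
N=23: ⌈23/8⌉ = 3 iters; last vl = 23 − 2×8 = 7

[iterations, last_vl] = [3, 7]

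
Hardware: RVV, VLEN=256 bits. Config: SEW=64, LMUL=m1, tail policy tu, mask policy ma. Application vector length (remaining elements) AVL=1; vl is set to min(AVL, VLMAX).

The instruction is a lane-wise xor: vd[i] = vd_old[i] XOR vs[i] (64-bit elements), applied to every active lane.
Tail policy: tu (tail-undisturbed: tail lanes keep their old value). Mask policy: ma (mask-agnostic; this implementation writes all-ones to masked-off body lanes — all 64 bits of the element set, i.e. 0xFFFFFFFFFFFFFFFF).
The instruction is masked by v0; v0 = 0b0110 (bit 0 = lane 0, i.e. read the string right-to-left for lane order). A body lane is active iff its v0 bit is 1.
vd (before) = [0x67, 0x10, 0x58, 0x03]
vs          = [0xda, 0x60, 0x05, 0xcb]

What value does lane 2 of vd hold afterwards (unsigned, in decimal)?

VLMAX = (256 × 1) / 64 = 4 lanes
vl ← min(1, 4) = 1
vd[0] mask-off/ones -> 0xffffffffffffffff
vd[1] tail/keep -> 0x10
vd[2] tail/keep -> 0x58
vd[3] tail/keep -> 0x03

vd[2] = 88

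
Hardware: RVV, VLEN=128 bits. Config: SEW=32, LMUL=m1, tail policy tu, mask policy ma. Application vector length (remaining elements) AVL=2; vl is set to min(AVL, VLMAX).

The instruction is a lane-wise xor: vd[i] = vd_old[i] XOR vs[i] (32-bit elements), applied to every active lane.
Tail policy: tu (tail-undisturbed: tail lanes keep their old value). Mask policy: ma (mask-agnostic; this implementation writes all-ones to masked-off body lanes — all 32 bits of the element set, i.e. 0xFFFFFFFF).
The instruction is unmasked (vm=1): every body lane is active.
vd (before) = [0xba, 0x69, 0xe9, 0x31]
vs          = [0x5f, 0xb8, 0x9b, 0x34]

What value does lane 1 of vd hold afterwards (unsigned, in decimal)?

VLMAX = (128 × 1) / 32 = 4 lanes
AVL=2 ≤ VLMAX=4, so vl = 2
[0] xor(0xba,0x5f) = 0xe5
[1] xor(0x69,0xb8) = 0xd1
[2] tail/keep = 0xe9
[3] tail/keep = 0x31

vd[1] = 209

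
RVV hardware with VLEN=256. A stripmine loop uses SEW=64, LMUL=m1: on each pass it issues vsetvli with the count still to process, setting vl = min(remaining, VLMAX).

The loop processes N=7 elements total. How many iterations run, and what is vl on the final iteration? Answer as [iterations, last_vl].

VLMAX = VLEN×LMUL/SEW = 256×1/64 = 4
7 elements at 4/iter → 2 passes, remainder 3 on the last

[iterations, last_vl] = [2, 3]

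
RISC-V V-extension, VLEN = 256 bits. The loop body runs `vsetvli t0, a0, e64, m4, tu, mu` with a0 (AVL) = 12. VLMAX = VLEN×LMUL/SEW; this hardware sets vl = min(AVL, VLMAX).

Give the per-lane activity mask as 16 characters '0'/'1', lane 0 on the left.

predicate = 1111111111110000

lanes per group: 256·4/64 = 16
vl ← min(12, 16) = 12
bits (lane 0 leftmost): 1111111111110000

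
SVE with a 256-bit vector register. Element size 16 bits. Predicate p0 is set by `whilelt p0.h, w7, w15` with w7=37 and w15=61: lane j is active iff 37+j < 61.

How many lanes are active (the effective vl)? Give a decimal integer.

vl = 16

lane count: 256 div 16 = 16
active while 37+j < 61, i.e. j ∈ [0,24) capped at 16 ⇒ 16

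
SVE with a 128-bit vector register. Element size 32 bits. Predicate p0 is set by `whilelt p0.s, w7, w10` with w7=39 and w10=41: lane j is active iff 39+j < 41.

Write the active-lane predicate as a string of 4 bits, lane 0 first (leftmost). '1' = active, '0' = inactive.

predicate = 1100

128-bit reg / 32-bit elem → 4 lanes
p0[j] = (39+j < 41); true for j=0..1 → 2 lanes set
bits (lane 0 leftmost): 1100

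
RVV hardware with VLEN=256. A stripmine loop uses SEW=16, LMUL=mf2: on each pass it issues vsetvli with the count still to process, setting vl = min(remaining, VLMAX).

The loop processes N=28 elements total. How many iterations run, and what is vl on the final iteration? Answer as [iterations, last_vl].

[iterations, last_vl] = [4, 4]

VLMAX = VLEN×LMUL/SEW = 256×1/2/16 = 8
N=28: ⌈28/8⌉ = 4 iters; last vl = 28 − 3×8 = 4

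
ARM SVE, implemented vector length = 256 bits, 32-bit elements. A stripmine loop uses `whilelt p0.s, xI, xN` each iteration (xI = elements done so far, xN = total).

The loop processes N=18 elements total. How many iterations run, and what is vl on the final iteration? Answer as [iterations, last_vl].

register lanes = 256/32 = 8
18 elements at 8/iter → 3 passes, remainder 2 on the last

[iterations, last_vl] = [3, 2]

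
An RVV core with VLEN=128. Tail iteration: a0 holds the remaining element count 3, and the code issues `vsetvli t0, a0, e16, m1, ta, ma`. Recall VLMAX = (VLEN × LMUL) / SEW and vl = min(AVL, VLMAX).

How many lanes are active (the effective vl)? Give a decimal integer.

vl = 3

lanes per group: 128·1/16 = 8
vl ← min(3, 8) = 3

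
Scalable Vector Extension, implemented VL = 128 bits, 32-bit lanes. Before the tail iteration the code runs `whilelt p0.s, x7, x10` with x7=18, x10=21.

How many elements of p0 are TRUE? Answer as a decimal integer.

128-bit reg / 32-bit elem → 4 lanes
p0[j] = (18+j < 21); true for j=0..2 → 3 lanes set

vl = 3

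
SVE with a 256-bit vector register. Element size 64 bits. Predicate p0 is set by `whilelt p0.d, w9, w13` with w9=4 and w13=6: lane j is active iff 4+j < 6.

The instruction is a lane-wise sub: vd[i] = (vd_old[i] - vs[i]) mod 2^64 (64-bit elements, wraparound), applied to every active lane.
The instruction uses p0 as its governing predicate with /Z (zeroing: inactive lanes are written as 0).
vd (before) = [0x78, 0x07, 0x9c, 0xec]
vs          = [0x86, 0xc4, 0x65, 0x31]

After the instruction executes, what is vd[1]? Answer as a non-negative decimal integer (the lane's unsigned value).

vd[1] = 18446744073709551427

256-bit reg / 64-bit elem → 4 lanes
active while 4+j < 6, i.e. j ∈ [0,2) capped at 4 ⇒ 2
  i=0: sub(0x78,0x86) → 18446744073709551602
  i=1: sub(0x07,0xc4) → 18446744073709551427
  i=2: tail/zero → 0
  i=3: tail/zero → 0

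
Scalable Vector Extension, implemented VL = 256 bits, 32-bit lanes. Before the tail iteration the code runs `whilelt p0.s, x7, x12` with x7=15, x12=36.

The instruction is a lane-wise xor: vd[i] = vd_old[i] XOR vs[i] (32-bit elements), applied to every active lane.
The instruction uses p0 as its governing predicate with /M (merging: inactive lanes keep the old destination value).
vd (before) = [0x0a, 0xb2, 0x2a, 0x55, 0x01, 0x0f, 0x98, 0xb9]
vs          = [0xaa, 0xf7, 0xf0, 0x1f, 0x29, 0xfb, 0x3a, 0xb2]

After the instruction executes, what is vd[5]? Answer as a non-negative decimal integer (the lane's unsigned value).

256-bit reg / 32-bit elem → 8 lanes
whilelt: lane j active iff 15+j < 36 → j < 21 → 8 active
vd[0] xor(0x0a,0xaa) -> 0xa0
vd[1] xor(0xb2,0xf7) -> 0x45
vd[2] xor(0x2a,0xf0) -> 0xda
vd[3] xor(0x55,0x1f) -> 0x4a
vd[4] xor(0x01,0x29) -> 0x28
vd[5] xor(0x0f,0xfb) -> 0xf4
vd[6] xor(0x98,0x3a) -> 0xa2
vd[7] xor(0xb9,0xb2) -> 0x0b

vd[5] = 244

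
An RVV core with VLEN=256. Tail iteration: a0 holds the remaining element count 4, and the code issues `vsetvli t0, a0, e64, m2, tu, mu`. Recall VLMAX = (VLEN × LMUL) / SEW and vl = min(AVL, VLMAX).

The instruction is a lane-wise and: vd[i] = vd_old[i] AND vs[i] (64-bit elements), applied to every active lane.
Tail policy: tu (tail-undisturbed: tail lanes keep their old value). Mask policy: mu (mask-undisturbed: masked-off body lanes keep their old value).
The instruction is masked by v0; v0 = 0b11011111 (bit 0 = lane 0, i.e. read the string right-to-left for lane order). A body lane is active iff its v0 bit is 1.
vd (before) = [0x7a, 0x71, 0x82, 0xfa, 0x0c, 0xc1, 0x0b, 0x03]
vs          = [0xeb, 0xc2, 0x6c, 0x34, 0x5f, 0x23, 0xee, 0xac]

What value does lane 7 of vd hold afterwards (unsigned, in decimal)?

VLMAX = VLEN×LMUL/SEW = 256×2/64 = 8
AVL=4 ≤ VLMAX=8, so vl = 4
[0] and(0x7a,0xeb) = 0x6a
[1] and(0x71,0xc2) = 0x40
[2] and(0x82,0x6c) = 0x00
[3] and(0xfa,0x34) = 0x30
[4] tail/keep = 0x0c
[5] tail/keep = 0xc1
[6] tail/keep = 0x0b
[7] tail/keep = 0x03

vd[7] = 3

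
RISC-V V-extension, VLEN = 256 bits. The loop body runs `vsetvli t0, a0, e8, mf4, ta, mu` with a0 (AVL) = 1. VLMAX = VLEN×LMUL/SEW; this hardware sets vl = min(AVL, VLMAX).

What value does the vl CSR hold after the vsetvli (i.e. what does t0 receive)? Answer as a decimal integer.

vl = 1

VLMAX = (256 × 1/4) / 8 = 8 lanes
AVL=1 ≤ VLMAX=8, so vl = 1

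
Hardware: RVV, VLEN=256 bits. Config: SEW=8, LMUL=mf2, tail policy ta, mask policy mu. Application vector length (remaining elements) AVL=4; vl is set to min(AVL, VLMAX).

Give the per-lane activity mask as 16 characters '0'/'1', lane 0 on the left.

predicate = 1111000000000000

lanes per group: 256·1/2/8 = 16
vl = min(AVL, VLMAX) = min(4, 16) = 4
bits (lane 0 leftmost): 1111000000000000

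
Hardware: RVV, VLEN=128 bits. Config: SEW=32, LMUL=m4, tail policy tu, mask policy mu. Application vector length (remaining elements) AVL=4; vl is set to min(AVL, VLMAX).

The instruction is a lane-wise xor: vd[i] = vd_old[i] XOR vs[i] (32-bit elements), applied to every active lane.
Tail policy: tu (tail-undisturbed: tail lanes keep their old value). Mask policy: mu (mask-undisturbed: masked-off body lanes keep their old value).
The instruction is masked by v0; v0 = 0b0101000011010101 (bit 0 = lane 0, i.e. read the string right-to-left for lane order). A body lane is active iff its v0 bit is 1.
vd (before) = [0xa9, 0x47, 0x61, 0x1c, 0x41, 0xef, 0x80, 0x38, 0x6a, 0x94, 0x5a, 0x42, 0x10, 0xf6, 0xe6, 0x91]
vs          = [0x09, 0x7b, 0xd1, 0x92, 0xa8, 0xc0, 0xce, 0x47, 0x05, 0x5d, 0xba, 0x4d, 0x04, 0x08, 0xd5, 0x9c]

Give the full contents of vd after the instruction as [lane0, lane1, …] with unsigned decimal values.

lanes per group: 128·4/32 = 16
vl = min(AVL, VLMAX) = min(4, 16) = 4
  i=0: xor(0xa9,0x09) → 160
  i=1: mask-off/keep → 71
  i=2: xor(0x61,0xd1) → 176
  i=3: mask-off/keep → 28
  i=4: tail/keep → 65
  i=5: tail/keep → 239
  i=6: tail/keep → 128
  i=7: tail/keep → 56
  i=8: tail/keep → 106
  i=9: tail/keep → 148
  i=10: tail/keep → 90
  i=11: tail/keep → 66
  i=12: tail/keep → 16
  i=13: tail/keep → 246
  i=14: tail/keep → 230
  i=15: tail/keep → 145

vd = [160, 71, 176, 28, 65, 239, 128, 56, 106, 148, 90, 66, 16, 246, 230, 145]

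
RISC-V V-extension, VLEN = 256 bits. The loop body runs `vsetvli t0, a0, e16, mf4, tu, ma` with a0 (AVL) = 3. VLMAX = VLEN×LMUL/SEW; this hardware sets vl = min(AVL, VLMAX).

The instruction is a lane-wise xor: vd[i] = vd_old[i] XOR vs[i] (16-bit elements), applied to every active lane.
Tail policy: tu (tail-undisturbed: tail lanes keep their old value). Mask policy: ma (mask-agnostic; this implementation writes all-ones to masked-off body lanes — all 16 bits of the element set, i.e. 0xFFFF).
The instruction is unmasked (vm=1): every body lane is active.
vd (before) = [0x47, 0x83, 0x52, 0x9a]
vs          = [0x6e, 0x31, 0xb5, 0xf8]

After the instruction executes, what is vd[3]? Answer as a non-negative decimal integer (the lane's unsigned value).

vd[3] = 154

lanes per group: 256·1/4/16 = 4
vl = min(AVL, VLMAX) = min(3, 4) = 3
  i=0: xor(0x47,0x6e) → 41
  i=1: xor(0x83,0x31) → 178
  i=2: xor(0x52,0xb5) → 231
  i=3: tail/keep → 154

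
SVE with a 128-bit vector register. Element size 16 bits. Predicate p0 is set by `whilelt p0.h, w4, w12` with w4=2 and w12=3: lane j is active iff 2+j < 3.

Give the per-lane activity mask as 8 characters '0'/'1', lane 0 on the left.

predicate = 10000000

128-bit reg / 16-bit elem → 8 lanes
active while 2+j < 3, i.e. j ∈ [0,1) capped at 8 ⇒ 1
bits (lane 0 leftmost): 10000000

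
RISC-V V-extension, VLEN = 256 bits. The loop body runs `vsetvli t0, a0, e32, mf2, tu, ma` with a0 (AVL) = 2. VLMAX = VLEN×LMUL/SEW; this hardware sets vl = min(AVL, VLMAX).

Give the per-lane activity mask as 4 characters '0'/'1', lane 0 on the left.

predicate = 1100

VLMAX = VLEN×LMUL/SEW = 256×1/2/32 = 4
AVL=2 ≤ VLMAX=4, so vl = 2
bits (lane 0 leftmost): 1100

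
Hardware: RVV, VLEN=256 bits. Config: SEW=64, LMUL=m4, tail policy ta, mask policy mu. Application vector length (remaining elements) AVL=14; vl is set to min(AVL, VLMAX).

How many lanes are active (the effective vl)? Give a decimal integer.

VLMAX = (256 × 4) / 64 = 16 lanes
vl ← min(14, 16) = 14

vl = 14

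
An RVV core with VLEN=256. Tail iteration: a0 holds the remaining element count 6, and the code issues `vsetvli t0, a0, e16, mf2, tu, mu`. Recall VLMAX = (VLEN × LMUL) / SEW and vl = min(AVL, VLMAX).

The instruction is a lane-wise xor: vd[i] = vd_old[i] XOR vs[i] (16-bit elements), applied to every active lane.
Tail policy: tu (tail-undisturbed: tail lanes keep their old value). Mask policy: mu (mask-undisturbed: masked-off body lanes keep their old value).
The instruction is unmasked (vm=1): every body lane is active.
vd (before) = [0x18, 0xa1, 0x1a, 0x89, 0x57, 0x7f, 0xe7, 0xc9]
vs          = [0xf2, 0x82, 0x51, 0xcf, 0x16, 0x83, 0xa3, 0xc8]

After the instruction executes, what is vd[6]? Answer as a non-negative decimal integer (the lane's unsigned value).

VLMAX = (256 × 1/2) / 16 = 8 lanes
AVL=6 ≤ VLMAX=8, so vl = 6
lane  0: xor(0x18,0xf2) ⇒ 0xea
lane  1: xor(0xa1,0x82) ⇒ 0x23
lane  2: xor(0x1a,0x51) ⇒ 0x4b
lane  3: xor(0x89,0xcf) ⇒ 0x46
lane  4: xor(0x57,0x16) ⇒ 0x41
lane  5: xor(0x7f,0x83) ⇒ 0xfc
lane  6: tail/keep ⇒ 0xe7
lane  7: tail/keep ⇒ 0xc9

vd[6] = 231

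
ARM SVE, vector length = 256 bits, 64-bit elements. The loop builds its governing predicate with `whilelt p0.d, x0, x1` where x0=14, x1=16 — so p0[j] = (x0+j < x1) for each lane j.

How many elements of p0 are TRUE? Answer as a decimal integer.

vl = 2

lane count: 256 div 64 = 4
whilelt: lane j active iff 14+j < 16 → j < 2 → 2 active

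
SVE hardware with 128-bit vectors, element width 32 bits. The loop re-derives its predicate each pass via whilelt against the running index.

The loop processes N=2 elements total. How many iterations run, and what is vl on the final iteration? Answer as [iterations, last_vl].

128-bit reg / 32-bit elem → 4 lanes
N=2: ⌈2/4⌉ = 1 iters; last vl = 2 − 0×4 = 2

[iterations, last_vl] = [1, 2]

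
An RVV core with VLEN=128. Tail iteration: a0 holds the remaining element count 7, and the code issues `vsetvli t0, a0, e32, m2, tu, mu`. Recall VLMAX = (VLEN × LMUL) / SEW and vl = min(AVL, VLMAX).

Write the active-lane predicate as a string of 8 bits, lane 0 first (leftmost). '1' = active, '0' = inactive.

lanes per group: 128·2/32 = 8
vl ← min(7, 8) = 7
bits (lane 0 leftmost): 11111110

predicate = 11111110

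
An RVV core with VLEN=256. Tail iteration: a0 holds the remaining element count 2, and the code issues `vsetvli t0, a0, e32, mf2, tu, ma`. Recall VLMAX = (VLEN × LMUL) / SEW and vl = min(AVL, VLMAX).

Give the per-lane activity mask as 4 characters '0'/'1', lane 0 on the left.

lanes per group: 256·1/2/32 = 4
AVL=2 ≤ VLMAX=4, so vl = 2
bits (lane 0 leftmost): 1100

predicate = 1100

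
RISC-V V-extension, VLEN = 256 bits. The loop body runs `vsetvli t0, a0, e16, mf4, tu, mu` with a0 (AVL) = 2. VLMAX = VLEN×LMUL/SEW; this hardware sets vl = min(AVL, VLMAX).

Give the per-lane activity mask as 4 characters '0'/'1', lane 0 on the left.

predicate = 1100

VLMAX = VLEN×LMUL/SEW = 256×1/4/16 = 4
vl ← min(2, 4) = 2
bits (lane 0 leftmost): 1100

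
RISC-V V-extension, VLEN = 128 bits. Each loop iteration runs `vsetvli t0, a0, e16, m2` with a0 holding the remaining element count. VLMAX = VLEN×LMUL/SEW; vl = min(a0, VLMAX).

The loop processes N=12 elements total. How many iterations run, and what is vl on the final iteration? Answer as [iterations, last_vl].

lanes per group: 128·2/16 = 16
N=12: ⌈12/16⌉ = 1 iters; last vl = 12 − 0×16 = 12

[iterations, last_vl] = [1, 12]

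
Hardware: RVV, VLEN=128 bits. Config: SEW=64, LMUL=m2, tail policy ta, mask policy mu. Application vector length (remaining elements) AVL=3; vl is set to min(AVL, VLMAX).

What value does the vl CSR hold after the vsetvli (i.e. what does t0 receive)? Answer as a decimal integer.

vl = 3

VLMAX = (128 × 2) / 64 = 4 lanes
vl ← min(3, 4) = 3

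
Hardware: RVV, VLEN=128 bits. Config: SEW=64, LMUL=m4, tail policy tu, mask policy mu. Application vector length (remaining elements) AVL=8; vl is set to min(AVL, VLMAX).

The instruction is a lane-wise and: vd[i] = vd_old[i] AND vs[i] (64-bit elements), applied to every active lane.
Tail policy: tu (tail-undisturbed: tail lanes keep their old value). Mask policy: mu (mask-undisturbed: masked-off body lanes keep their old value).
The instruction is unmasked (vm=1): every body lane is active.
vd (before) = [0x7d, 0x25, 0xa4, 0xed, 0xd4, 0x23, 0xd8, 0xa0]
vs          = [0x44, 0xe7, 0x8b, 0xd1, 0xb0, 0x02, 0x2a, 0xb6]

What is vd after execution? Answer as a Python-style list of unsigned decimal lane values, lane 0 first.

vd = [68, 37, 128, 193, 144, 2, 8, 160]

VLMAX = VLEN×LMUL/SEW = 128×4/64 = 8
vl = min(AVL, VLMAX) = min(8, 8) = 8
  i=0: and(0x7d,0x44) → 68
  i=1: and(0x25,0xe7) → 37
  i=2: and(0xa4,0x8b) → 128
  i=3: and(0xed,0xd1) → 193
  i=4: and(0xd4,0xb0) → 144
  i=5: and(0x23,0x02) → 2
  i=6: and(0xd8,0x2a) → 8
  i=7: and(0xa0,0xb6) → 160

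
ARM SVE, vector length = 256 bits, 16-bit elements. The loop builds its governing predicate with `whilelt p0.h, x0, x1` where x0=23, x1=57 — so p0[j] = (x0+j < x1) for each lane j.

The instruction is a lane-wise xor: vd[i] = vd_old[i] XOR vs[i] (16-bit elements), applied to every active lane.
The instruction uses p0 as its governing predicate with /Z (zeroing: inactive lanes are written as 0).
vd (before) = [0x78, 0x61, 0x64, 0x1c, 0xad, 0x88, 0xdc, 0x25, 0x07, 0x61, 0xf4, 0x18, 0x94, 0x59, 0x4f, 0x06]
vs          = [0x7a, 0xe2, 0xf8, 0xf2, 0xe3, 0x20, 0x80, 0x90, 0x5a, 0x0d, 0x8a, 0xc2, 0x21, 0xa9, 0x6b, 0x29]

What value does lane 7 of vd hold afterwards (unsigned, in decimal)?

lane count: 256 div 16 = 16
whilelt: lane j active iff 23+j < 57 → j < 34 → 16 active
  i=0: xor(0x78,0x7a) → 2
  i=1: xor(0x61,0xe2) → 131
  i=2: xor(0x64,0xf8) → 156
  i=3: xor(0x1c,0xf2) → 238
  i=4: xor(0xad,0xe3) → 78
  i=5: xor(0x88,0x20) → 168
  i=6: xor(0xdc,0x80) → 92
  i=7: xor(0x25,0x90) → 181
  i=8: xor(0x07,0x5a) → 93
  i=9: xor(0x61,0x0d) → 108
  i=10: xor(0xf4,0x8a) → 126
  i=11: xor(0x18,0xc2) → 218
  i=12: xor(0x94,0x21) → 181
  i=13: xor(0x59,0xa9) → 240
  i=14: xor(0x4f,0x6b) → 36
  i=15: xor(0x06,0x29) → 47

vd[7] = 181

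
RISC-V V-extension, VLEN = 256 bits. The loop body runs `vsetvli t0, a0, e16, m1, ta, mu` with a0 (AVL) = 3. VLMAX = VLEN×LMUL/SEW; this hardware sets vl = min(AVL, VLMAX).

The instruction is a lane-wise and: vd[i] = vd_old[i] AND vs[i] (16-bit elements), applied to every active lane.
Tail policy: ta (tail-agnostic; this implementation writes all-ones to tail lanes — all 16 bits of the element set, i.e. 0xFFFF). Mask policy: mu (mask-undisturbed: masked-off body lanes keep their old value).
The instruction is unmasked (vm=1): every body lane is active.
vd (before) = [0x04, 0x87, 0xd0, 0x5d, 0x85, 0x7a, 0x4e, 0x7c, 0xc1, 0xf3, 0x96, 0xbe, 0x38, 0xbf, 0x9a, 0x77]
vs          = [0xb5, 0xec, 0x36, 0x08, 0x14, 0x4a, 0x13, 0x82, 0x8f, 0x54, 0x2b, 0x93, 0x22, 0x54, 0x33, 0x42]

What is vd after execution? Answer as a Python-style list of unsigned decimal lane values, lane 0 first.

lanes per group: 256·1/16 = 16
vl ← min(3, 16) = 3
vd[0] and(0x04,0xb5) -> 0x04
vd[1] and(0x87,0xec) -> 0x84
vd[2] and(0xd0,0x36) -> 0x10
vd[3] tail/ones -> 0xffff
vd[4] tail/ones -> 0xffff
vd[5] tail/ones -> 0xffff
vd[6] tail/ones -> 0xffff
vd[7] tail/ones -> 0xffff
vd[8] tail/ones -> 0xffff
vd[9] tail/ones -> 0xffff
vd[10] tail/ones -> 0xffff
vd[11] tail/ones -> 0xffff
vd[12] tail/ones -> 0xffff
vd[13] tail/ones -> 0xffff
vd[14] tail/ones -> 0xffff
vd[15] tail/ones -> 0xffff

vd = [4, 132, 16, 65535, 65535, 65535, 65535, 65535, 65535, 65535, 65535, 65535, 65535, 65535, 65535, 65535]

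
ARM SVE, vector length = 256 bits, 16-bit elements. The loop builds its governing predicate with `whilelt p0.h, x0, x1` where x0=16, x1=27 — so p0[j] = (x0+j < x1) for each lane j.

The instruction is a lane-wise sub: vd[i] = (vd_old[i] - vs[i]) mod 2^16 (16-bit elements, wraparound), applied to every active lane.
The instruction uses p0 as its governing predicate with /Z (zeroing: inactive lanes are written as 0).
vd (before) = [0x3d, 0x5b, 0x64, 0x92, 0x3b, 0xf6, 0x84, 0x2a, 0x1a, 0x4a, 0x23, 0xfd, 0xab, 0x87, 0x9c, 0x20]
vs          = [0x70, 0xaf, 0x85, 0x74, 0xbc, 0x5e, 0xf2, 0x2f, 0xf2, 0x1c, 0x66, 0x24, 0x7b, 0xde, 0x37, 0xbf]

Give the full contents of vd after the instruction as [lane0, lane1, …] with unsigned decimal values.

vd = [65485, 65452, 65503, 30, 65407, 152, 65426, 65531, 65320, 46, 65469, 0, 0, 0, 0, 0]

register lanes = 256/16 = 16
whilelt: lane j active iff 16+j < 27 → j < 11 → 11 active
vd[0] sub(0x3d,0x70) -> 0xffcd
vd[1] sub(0x5b,0xaf) -> 0xffac
vd[2] sub(0x64,0x85) -> 0xffdf
vd[3] sub(0x92,0x74) -> 0x1e
vd[4] sub(0x3b,0xbc) -> 0xff7f
vd[5] sub(0xf6,0x5e) -> 0x98
vd[6] sub(0x84,0xf2) -> 0xff92
vd[7] sub(0x2a,0x2f) -> 0xfffb
vd[8] sub(0x1a,0xf2) -> 0xff28
vd[9] sub(0x4a,0x1c) -> 0x2e
vd[10] sub(0x23,0x66) -> 0xffbd
vd[11] tail/zero -> 0x00
vd[12] tail/zero -> 0x00
vd[13] tail/zero -> 0x00
vd[14] tail/zero -> 0x00
vd[15] tail/zero -> 0x00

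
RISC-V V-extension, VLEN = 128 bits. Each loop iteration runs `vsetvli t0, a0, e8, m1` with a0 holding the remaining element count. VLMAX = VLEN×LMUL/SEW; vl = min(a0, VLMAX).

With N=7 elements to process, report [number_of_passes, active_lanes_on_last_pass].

VLMAX = VLEN×LMUL/SEW = 128×1/8 = 16
7 elements at 16/iter → 1 passes, remainder 7 on the last

[iterations, last_vl] = [1, 7]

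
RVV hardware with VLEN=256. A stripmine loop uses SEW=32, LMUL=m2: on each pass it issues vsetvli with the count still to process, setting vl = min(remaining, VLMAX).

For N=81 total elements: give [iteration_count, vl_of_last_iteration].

[iterations, last_vl] = [6, 1]

lanes per group: 256·2/32 = 16
81 elements at 16/iter → 6 passes, remainder 1 on the last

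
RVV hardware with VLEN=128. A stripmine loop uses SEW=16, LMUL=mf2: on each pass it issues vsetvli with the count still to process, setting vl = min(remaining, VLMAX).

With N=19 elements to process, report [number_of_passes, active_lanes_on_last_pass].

lanes per group: 128·1/2/16 = 4
19 elements at 4/iter → 5 passes, remainder 3 on the last

[iterations, last_vl] = [5, 3]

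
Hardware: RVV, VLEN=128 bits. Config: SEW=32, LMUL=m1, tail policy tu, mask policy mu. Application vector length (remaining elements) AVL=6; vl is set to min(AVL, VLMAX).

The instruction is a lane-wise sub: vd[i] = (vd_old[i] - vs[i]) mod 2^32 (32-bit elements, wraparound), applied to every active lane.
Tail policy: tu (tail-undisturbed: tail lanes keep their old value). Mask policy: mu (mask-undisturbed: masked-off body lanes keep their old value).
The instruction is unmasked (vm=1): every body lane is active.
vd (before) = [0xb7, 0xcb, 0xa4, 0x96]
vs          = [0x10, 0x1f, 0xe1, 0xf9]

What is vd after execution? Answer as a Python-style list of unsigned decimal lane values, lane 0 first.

VLMAX = VLEN×LMUL/SEW = 128×1/32 = 4
vl ← min(6, 4) = 4
lane  0: sub(0xb7,0x10) ⇒ 0xa7
lane  1: sub(0xcb,0x1f) ⇒ 0xac
lane  2: sub(0xa4,0xe1) ⇒ 0xffffffc3
lane  3: sub(0x96,0xf9) ⇒ 0xffffff9d

vd = [167, 172, 4294967235, 4294967197]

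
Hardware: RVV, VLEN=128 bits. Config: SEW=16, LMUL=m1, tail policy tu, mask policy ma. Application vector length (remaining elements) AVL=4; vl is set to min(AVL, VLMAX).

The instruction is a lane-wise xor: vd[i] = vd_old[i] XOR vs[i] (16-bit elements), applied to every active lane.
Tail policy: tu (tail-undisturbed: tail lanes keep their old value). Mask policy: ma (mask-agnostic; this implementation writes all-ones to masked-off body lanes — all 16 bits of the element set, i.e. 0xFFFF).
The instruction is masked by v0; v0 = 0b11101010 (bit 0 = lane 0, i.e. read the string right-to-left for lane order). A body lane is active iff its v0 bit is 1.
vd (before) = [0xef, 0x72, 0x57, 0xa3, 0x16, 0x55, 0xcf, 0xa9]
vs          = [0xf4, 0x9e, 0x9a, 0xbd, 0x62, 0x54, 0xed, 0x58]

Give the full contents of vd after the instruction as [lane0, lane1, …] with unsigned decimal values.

lanes per group: 128·1/16 = 8
vl = min(AVL, VLMAX) = min(4, 8) = 4
lane  0: mask-off/ones ⇒ 0xffff
lane  1: xor(0x72,0x9e) ⇒ 0xec
lane  2: mask-off/ones ⇒ 0xffff
lane  3: xor(0xa3,0xbd) ⇒ 0x1e
lane  4: tail/keep ⇒ 0x16
lane  5: tail/keep ⇒ 0x55
lane  6: tail/keep ⇒ 0xcf
lane  7: tail/keep ⇒ 0xa9

vd = [65535, 236, 65535, 30, 22, 85, 207, 169]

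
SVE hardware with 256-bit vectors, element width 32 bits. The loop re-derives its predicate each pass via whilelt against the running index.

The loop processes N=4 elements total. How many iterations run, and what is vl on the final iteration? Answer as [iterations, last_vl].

lane count: 256 div 32 = 8
4 elements at 8/iter → 1 passes, remainder 4 on the last

[iterations, last_vl] = [1, 4]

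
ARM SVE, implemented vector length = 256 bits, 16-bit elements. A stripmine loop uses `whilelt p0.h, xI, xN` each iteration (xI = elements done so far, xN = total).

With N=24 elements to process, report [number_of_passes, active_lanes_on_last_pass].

[iterations, last_vl] = [2, 8]

register lanes = 256/16 = 16
N=24: ⌈24/16⌉ = 2 iters; last vl = 24 − 1×16 = 8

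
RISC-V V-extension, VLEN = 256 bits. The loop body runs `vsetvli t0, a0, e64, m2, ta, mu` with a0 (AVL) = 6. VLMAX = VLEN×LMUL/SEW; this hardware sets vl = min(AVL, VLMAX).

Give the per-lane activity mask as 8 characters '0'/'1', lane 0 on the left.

VLMAX = (256 × 2) / 64 = 8 lanes
vl = min(AVL, VLMAX) = min(6, 8) = 6
bits (lane 0 leftmost): 11111100

predicate = 11111100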